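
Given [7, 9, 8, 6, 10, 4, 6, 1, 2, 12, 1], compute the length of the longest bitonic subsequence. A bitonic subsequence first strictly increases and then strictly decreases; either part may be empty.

7

Let inc[i] be the LIS ending at i and dec[i] the longest strictly decreasing subsequence starting at i. inc = [1, 2, 2, 1, 3, 1, 2, 1, 2, 4, 1], dec = [5, 6, 5, 4, 4, 3, 3, 1, 2, 2, 1].
max_i inc[i]+dec[i]−1 = 7, with one witness 7, 9, 8, 6, 4, 2, 1.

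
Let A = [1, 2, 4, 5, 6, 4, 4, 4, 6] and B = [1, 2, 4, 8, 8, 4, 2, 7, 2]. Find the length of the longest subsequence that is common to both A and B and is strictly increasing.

A longest common strictly increasing subsequence is 1, 2, 4 (length 3); it appears in order in both A and B, and no longer such subsequence exists.

3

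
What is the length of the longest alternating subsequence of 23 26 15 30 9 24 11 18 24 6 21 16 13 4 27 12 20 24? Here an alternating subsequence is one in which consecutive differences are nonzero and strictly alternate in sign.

14

A longest alternating subsequence is 23, 26, 15, 30, 9, 24, 11, 18, 6, 21, 16, 27, 12, 20 (positions 1,2,3,4,5,6,7,8,10,11,12,15,16,17); its 13 consecutive differences strictly alternate in sign, and length 14 is optimal.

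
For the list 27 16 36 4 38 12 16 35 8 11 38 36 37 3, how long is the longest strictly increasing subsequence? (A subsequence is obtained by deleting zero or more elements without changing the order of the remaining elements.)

One longest increasing subsequence is 4, 12, 16, 35, 36, 37 (positions 4,6,7,8,12,13), of length 6; no longer one exists.

6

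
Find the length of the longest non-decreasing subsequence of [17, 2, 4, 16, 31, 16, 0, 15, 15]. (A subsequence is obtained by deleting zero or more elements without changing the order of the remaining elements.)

4

Let dp[i] be the longest non-decreasing subsequence ending at position i. Then dp = [1, 1, 2, 3, 4, 4, 1, 3, 4].
The maximum is 4; one witness is 2, 4, 16, 31 at positions 2,3,4,5.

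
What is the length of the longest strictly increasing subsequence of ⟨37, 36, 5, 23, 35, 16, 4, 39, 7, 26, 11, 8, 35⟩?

Let dp[i] be the longest increasing subsequence ending at position i. Then dp = [1, 1, 1, 2, 3, 2, 1, 4, 2, 3, 3, 3, 4].
The maximum is 4; one witness is 5, 23, 35, 39 at positions 3,4,5,8.

4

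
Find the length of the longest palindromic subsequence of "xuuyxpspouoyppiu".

One longest palindromic subsequence is uppouoppu (positions 2,6,8,9,10,11,13,14,16); it reads the same forward and backward, and the interval DP gives dp[1][16] = 9.

9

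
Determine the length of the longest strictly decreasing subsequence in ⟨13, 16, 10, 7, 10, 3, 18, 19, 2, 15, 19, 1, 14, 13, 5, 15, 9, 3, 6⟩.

6

Let dp[i] be the longest decreasing subsequence ending at position i. Then dp = [1, 1, 2, 3, 2, 4, 1, 1, 5, 2, 1, 6, 3, 4, 5, 2, 5, 6, 6].
The maximum is 6; one witness is 13, 10, 7, 3, 2, 1 at positions 1,3,4,6,9,12.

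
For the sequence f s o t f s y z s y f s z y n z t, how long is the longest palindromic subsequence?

9

One longest palindromic subsequence is tyzsfszyt (positions 4,7,8,9,11,12,13,14,17); it reads the same forward and backward, and the interval DP gives dp[1][17] = 9.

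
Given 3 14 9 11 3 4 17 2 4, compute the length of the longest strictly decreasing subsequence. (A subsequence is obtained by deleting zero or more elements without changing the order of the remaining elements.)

4

Let dp[i] be the longest decreasing subsequence ending at position i. Then dp = [1, 1, 2, 2, 3, 3, 1, 4, 3].
The maximum is 4; one witness is 14, 9, 3, 2 at positions 2,3,5,8.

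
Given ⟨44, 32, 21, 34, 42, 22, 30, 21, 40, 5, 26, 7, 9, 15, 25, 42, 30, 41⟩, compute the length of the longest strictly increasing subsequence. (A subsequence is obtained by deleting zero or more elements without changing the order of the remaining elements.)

7

Let dp[i] be the longest increasing subsequence ending at position i. Then dp = [1, 1, 1, 2, 3, 2, 3, 1, 4, 1, 3, 2, 3, 4, 5, 6, 6, 7].
The maximum is 7; one witness is 5, 7, 9, 15, 25, 30, 41 at positions 10,12,13,14,15,17,18.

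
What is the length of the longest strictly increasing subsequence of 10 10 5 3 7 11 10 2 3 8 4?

3

One longest increasing subsequence is 5, 7, 11 (positions 3,5,6), of length 3; no longer one exists.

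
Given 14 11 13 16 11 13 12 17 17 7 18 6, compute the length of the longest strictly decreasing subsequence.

Let dp[i] be the longest decreasing subsequence ending at position i. Then dp = [1, 2, 2, 1, 3, 2, 3, 1, 1, 4, 1, 5].
The maximum is 5; one witness is 14, 13, 11, 7, 6 at positions 1,3,5,10,12.

5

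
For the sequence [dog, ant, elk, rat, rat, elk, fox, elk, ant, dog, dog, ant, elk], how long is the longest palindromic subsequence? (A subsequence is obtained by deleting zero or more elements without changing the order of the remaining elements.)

8

One longest palindromic subsequence is dog ant elk rat rat elk ant dog (positions 1,2,3,4,5,8,9,11); it reads the same forward and backward, and the interval DP gives dp[1][13] = 8.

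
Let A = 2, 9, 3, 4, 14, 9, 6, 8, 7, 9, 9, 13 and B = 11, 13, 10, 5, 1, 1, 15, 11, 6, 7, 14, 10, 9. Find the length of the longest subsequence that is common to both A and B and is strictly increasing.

3

A longest common strictly increasing subsequence is 6, 7, 9 (length 3); it appears in order in both A and B, and no longer such subsequence exists.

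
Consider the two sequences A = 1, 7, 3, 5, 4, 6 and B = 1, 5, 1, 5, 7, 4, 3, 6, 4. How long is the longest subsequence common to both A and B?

A longest common subsequence is 1, 7, 3, 4 (length 4); the LCS DP confirms no longer common subsequence exists.

4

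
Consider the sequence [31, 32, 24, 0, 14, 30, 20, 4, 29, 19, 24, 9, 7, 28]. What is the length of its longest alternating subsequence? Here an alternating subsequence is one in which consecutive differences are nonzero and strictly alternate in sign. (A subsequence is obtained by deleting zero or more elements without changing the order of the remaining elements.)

Track the best alternating length ending on an up-step vs a down-step at each position: up/down = 1/1, 2/1, 1/3, 1/3, 4/3, 4/3, 4/5, 4/5, 6/5, 6/7, 8/7, 6/9, 6/9, 10/7.
The maximum over both is 10; one such subsequence is 31, 32, 24, 30, 20, 29, 19, 24, 9, 28.

10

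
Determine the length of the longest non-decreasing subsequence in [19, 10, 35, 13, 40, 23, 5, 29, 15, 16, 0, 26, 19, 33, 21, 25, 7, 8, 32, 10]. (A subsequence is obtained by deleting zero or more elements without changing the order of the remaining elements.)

Let dp[i] be the longest non-decreasing subsequence ending at position i. Then dp = [1, 1, 2, 2, 3, 3, 1, 4, 3, 4, 1, 5, 5, 6, 6, 7, 2, 3, 8, 4].
The maximum is 8; one witness is 10, 13, 15, 16, 19, 21, 25, 32 at positions 2,4,9,10,13,15,16,19.

8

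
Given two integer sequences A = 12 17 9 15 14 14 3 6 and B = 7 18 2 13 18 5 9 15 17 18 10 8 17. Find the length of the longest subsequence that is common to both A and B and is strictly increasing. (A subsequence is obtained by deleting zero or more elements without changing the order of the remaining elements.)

For each value that appears in both, track the longest common increasing run ending there.
The best achievable length is 2; one witness is 9, 15 (A-positions 3,4, B-positions 7,8).

2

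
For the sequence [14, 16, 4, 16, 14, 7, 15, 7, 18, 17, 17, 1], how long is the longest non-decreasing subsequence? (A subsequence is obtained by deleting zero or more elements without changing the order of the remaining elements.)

5

Let dp[i] be the longest non-decreasing subsequence ending at position i. Then dp = [1, 2, 1, 3, 2, 2, 3, 3, 4, 4, 5, 1].
The maximum is 5; one witness is 14, 16, 16, 17, 17 at positions 1,2,4,10,11.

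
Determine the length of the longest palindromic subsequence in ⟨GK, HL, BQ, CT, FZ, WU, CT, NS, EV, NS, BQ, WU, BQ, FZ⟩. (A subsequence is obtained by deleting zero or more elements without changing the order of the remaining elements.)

Using dp[i][j] = 2 + dp[i+1][j−1] if the ends match, else max(dp[i+1][j], dp[i][j−1]):
dp[1][14] = 7. A witness is FZ WU NS EV NS WU FZ at positions 5,6,8,9,10,12,14.

7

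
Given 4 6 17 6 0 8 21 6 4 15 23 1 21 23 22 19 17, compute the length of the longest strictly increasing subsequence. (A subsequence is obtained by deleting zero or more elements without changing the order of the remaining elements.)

Scanning left to right, the best length ending at each element is: 4→1, 6→2, 17→3, 6→2, 0→1, 8→3, 21→4, 6→2, 4→2, 15→4, 23→5, 1→2, 21→5, 23→6, 22→6, 19→5, 17→5.
So the longest increasing subsequence has length 6, e.g. 4, 6, 8, 15, 21, 23.

6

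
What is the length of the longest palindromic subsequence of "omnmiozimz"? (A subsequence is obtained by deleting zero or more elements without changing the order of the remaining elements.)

Using dp[i][j] = 2 + dp[i+1][j−1] if the ends match, else max(dp[i+1][j], dp[i][j−1]):
dp[1][10] = 5. A witness is mizim at positions 4,5,7,8,9.

5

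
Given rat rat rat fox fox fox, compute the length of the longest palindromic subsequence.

One longest palindromic subsequence is fox fox fox (positions 4,5,6); it reads the same forward and backward, and the interval DP gives dp[1][6] = 3.

3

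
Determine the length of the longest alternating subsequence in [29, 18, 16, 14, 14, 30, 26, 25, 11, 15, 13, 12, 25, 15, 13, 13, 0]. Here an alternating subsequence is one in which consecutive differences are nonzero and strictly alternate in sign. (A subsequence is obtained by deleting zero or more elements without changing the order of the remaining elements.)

8

Track the best alternating length ending on an up-step vs a down-step at each position: up/down = 1/1, 1/2, 1/2, 1/2, 1/2, 3/1, 3/4, 3/4, 1/4, 5/4, 5/6, 5/6, 7/4, 7/8, 7/8, 7/8, 1/8.
The maximum over both is 8; one such subsequence is 29, 18, 30, 11, 15, 13, 25, 15.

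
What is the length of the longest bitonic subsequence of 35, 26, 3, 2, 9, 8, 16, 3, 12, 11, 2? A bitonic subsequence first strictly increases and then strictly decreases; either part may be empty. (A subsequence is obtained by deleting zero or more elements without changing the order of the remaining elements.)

Let inc[i] be the LIS ending at i and dec[i] the longest strictly decreasing subsequence starting at i. inc = [1, 1, 1, 1, 2, 2, 3, 2, 3, 3, 1], dec = [6, 5, 2, 1, 4, 3, 4, 2, 3, 2, 1].
max_i inc[i]+dec[i]−1 = 6, with one witness 35, 26, 16, 12, 11, 2.

6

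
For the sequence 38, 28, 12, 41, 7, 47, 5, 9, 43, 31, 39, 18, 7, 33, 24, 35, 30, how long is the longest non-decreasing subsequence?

5

Let dp[i] be the longest non-decreasing subsequence ending at position i. Then dp = [1, 1, 1, 2, 1, 3, 1, 2, 3, 3, 4, 3, 2, 4, 4, 5, 5].
The maximum is 5; one witness is 7, 9, 31, 33, 35 at positions 5,8,10,14,16.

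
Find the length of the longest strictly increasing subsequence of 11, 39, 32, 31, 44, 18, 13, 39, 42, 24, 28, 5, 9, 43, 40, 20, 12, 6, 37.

Let dp[i] be the longest increasing subsequence ending at position i. Then dp = [1, 2, 2, 2, 3, 2, 2, 3, 4, 3, 4, 1, 2, 5, 5, 3, 3, 2, 5].
The maximum is 5; one witness is 11, 32, 39, 42, 43 at positions 1,3,8,9,14.

5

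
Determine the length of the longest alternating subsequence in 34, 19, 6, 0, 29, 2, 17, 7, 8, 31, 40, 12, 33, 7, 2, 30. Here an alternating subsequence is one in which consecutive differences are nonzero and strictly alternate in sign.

11

Track the best alternating length ending on an up-step vs a down-step at each position: up/down = 1/1, 1/2, 1/2, 1/2, 3/2, 3/4, 5/4, 5/6, 7/6, 7/2, 7/1, 7/8, 9/8, 5/10, 3/10, 11/10.
The maximum over both is 11; one such subsequence is 34, 19, 29, 2, 17, 7, 31, 12, 33, 7, 30.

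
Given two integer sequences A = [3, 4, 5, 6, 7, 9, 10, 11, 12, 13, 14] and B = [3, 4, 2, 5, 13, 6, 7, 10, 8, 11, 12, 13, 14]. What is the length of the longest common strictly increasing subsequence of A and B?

For each value that appears in both, track the longest common increasing run ending there.
The best achievable length is 10; one witness is 3, 4, 5, 6, 7, 10, 11, 12, 13, 14 (A-positions 1,2,3,4,5,7,8,9,10,11, B-positions 1,2,4,6,7,8,10,11,12,13).

10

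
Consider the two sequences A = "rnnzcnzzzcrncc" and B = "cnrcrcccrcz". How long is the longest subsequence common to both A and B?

Backtracking the LCS table gives one alignment: c (A5,B1) → n (A6,B2) → c (A10,B4) → r (A11,B5) → c (A13,B8) → c (A14,B10).
So the longest common subsequence has length 6.

6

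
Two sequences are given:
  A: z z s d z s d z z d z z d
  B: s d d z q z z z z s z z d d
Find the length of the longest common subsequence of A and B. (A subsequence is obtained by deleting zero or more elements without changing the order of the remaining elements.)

8

Backtracking the LCS table gives one alignment: z (A1,B7) → z (A2,B8) → z (A5,B9) → s (A6,B10) → z (A8,B11) → z (A9,B12) → d (A10,B13) → d (A13,B14).
So the longest common subsequence has length 8.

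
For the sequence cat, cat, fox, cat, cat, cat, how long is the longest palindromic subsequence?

5

Using dp[i][j] = 2 + dp[i+1][j−1] if the ends match, else max(dp[i+1][j], dp[i][j−1]):
dp[1][6] = 5. A witness is cat cat cat cat cat at positions 1,2,4,5,6.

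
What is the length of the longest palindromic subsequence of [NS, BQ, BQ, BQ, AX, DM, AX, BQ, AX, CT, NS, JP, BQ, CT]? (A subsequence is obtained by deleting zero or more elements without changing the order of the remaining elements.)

One longest palindromic subsequence is BQ BQ AX DM AX BQ BQ (positions 3,4,5,6,7,8,13); it reads the same forward and backward, and the interval DP gives dp[1][14] = 7.

7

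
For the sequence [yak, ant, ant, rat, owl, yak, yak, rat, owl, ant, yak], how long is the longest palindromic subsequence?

One longest palindromic subsequence is yak ant owl yak yak owl ant yak (positions 1,2,5,6,7,9,10,11); it reads the same forward and backward, and the interval DP gives dp[1][11] = 8.

8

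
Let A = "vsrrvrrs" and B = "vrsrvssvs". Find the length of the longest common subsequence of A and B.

5

Backtracking the LCS table gives one alignment: v (A1,B1) → s (A2,B3) → r (A3,B4) → v (A5,B8) → s (A8,B9).
So the longest common subsequence has length 5.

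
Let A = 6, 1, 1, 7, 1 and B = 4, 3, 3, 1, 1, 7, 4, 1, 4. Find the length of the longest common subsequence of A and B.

A longest common subsequence is 1, 1, 7, 1 (length 4); the LCS DP confirms no longer common subsequence exists.

4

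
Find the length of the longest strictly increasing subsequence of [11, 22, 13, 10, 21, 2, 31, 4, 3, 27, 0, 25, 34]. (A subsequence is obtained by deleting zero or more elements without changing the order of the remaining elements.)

5

Let dp[i] be the longest increasing subsequence ending at position i. Then dp = [1, 2, 2, 1, 3, 1, 4, 2, 2, 4, 1, 4, 5].
The maximum is 5; one witness is 11, 13, 21, 31, 34 at positions 1,3,5,7,13.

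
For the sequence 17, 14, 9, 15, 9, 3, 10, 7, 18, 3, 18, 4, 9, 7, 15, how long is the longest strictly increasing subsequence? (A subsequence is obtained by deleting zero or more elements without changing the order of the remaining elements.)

4

One longest increasing subsequence is 3, 7, 9, 15 (positions 6,8,13,15), of length 4; no longer one exists.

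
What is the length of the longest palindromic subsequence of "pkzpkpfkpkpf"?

9

One longest palindromic subsequence is pkpkfkpkp (positions 1,2,4,5,7,8,9,10,11); it reads the same forward and backward, and the interval DP gives dp[1][12] = 9.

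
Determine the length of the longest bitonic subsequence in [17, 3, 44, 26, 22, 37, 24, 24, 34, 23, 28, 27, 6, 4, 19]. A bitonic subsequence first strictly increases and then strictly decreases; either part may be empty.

8

Let inc[i] be the LIS ending at i and dec[i] the longest strictly decreasing subsequence starting at i. inc = [1, 1, 2, 2, 2, 3, 3, 3, 4, 3, 4, 4, 2, 2, 3], dec = [3, 1, 7, 5, 3, 6, 4, 4, 5, 3, 4, 3, 2, 1, 1].
max_i inc[i]+dec[i]−1 = 8, with one witness 17, 44, 37, 34, 28, 27, 6, 4.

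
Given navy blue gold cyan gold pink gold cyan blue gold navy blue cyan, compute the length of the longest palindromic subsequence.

One longest palindromic subsequence is blue gold cyan gold pink gold cyan gold blue (positions 2,3,4,5,6,7,8,10,12); it reads the same forward and backward, and the interval DP gives dp[1][13] = 9.

9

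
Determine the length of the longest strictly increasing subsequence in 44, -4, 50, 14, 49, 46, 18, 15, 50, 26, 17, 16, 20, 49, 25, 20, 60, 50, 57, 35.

One longest increasing subsequence is -4, 14, 15, 17, 20, 49, 50, 57 (positions 2,4,8,11,13,14,18,19), of length 8; no longer one exists.

8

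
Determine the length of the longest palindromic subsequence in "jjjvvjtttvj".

One longest palindromic subsequence is jvtttvj (positions 1,4,7,8,9,10,11); it reads the same forward and backward, and the interval DP gives dp[1][11] = 7.

7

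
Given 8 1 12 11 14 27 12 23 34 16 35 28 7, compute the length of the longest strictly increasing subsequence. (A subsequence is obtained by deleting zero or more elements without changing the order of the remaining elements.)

6

Let dp[i] be the longest increasing subsequence ending at position i. Then dp = [1, 1, 2, 2, 3, 4, 3, 4, 5, 4, 6, 5, 2].
The maximum is 6; one witness is 8, 12, 14, 27, 34, 35 at positions 1,3,5,6,9,11.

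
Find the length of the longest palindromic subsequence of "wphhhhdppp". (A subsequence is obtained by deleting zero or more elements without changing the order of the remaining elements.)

6

Using dp[i][j] = 2 + dp[i+1][j−1] if the ends match, else max(dp[i+1][j], dp[i][j−1]):
dp[1][10] = 6. A witness is phhhhp at positions 2,3,4,5,6,10.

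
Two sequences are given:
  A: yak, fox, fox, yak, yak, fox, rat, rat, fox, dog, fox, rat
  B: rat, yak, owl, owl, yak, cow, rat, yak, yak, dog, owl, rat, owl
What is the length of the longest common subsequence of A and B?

5

Backtracking the LCS table gives one alignment: yak (A1,B5) → yak (A4,B8) → yak (A5,B9) → dog (A10,B10) → rat (A12,B12).
So the longest common subsequence has length 5.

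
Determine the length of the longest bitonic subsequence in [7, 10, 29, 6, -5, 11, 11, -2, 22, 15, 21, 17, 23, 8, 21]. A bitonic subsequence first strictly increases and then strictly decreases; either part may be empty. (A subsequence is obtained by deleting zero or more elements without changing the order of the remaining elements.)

7

One longest bitonic subsequence is 7, 10, 29, 22, 21, 17, 8 (positions 1,2,3,9,11,12,14): it rises to 29 then falls. Length 7 is optimal.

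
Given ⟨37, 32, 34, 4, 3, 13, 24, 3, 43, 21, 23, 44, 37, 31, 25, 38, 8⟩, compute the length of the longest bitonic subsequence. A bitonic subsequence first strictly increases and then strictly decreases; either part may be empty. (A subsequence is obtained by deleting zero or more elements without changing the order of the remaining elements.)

9

One longest bitonic subsequence is 4, 13, 24, 43, 44, 37, 31, 25, 8 (positions 4,6,7,9,12,13,14,15,17): it rises to 44 then falls. Length 9 is optimal.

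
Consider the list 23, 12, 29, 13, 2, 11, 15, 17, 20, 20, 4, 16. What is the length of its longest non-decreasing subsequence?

One longest non-decreasing subsequence is 12, 13, 15, 17, 20, 20 (positions 2,4,7,8,9,10), of length 6; no longer one exists.

6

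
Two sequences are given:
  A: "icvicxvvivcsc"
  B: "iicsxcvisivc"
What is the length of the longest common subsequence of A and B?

A longest common subsequence is iicxvivc (length 8); the LCS DP confirms no longer common subsequence exists.

8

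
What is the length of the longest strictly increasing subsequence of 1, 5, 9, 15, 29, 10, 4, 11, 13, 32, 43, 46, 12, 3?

One longest increasing subsequence is 1, 5, 9, 10, 11, 13, 32, 43, 46 (positions 1,2,3,6,8,9,10,11,12), of length 9; no longer one exists.

9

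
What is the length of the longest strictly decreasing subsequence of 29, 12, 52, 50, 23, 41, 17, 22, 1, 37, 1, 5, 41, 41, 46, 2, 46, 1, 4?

7

Let dp[i] be the longest decreasing subsequence ending at position i. Then dp = [1, 2, 1, 2, 3, 3, 4, 4, 5, 4, 5, 5, 3, 3, 3, 6, 3, 7, 6].
The maximum is 7; one witness is 52, 50, 23, 17, 5, 2, 1 at positions 3,4,5,7,12,16,18.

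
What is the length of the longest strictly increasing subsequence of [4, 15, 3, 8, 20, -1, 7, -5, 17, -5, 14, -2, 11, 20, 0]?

Scanning left to right, the best length ending at each element is: 4→1, 15→2, 3→1, 8→2, 20→3, -1→1, 7→2, -5→1, 17→3, -5→1, 14→3, -2→2, 11→3, 20→4, 0→3.
So the longest increasing subsequence has length 4, e.g. 4, 15, 17, 20.

4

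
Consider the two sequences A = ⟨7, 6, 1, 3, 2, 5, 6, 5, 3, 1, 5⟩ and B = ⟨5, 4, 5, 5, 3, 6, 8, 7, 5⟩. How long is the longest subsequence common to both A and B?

4

Backtracking the LCS table gives one alignment: 5 (A6,B3) → 5 (A8,B4) → 3 (A9,B5) → 5 (A11,B9).
So the longest common subsequence has length 4.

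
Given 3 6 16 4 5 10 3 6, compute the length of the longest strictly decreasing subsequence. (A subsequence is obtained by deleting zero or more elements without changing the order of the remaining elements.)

3

One longest decreasing subsequence is 6, 4, 3 (positions 2,4,7), of length 3; no longer one exists.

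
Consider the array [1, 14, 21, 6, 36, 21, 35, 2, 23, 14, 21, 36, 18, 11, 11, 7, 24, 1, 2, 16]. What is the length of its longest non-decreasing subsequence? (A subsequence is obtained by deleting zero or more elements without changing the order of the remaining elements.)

Let dp[i] be the longest non-decreasing subsequence ending at position i. Then dp = [1, 2, 3, 2, 4, 4, 5, 2, 5, 3, 5, 6, 4, 3, 4, 3, 6, 2, 3, 5].
The maximum is 6; one witness is 1, 14, 21, 21, 35, 36 at positions 1,2,3,6,7,12.

6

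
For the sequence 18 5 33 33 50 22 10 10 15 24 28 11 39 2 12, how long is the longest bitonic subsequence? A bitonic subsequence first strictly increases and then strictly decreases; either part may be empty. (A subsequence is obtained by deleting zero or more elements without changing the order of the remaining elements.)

7

Let inc[i] be the LIS ending at i and dec[i] the longest strictly decreasing subsequence starting at i. inc = [1, 1, 2, 2, 3, 2, 2, 2, 3, 4, 5, 3, 6, 1, 4], dec = [4, 2, 5, 5, 5, 4, 2, 2, 3, 3, 3, 2, 2, 1, 1].
max_i inc[i]+dec[i]−1 = 7, with one witness 18, 33, 50, 22, 15, 11, 2.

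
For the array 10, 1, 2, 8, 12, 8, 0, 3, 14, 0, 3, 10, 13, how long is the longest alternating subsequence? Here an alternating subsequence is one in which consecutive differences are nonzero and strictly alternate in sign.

7

Track the best alternating length ending on an up-step vs a down-step at each position: up/down = 1/1, 1/2, 3/2, 3/2, 3/1, 3/4, 1/4, 5/4, 5/1, 1/6, 7/6, 7/6, 7/6.
The maximum over both is 7; one such subsequence is 10, 1, 2, 0, 3, 0, 3.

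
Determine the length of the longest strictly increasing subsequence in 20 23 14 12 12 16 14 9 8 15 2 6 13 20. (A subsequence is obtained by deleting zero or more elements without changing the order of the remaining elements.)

4

Let dp[i] be the longest increasing subsequence ending at position i. Then dp = [1, 2, 1, 1, 1, 2, 2, 1, 1, 3, 1, 2, 3, 4].
The maximum is 4; one witness is 12, 14, 15, 20 at positions 4,7,10,14.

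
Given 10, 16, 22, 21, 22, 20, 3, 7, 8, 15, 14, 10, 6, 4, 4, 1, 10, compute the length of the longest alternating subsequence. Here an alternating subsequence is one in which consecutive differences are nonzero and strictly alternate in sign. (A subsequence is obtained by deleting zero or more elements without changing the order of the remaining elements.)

8

A longest alternating subsequence is 10, 22, 21, 22, 3, 7, 6, 10 (positions 1,3,4,5,7,8,13,17); its 7 consecutive differences strictly alternate in sign, and length 8 is optimal.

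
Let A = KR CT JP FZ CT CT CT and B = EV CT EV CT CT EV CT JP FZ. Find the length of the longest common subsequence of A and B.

4

Backtracking the LCS table gives one alignment: CT (A2,B2) → CT (A5,B4) → CT (A6,B5) → CT (A7,B7).
So the longest common subsequence has length 4.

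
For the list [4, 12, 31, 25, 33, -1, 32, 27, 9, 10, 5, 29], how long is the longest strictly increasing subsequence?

Scanning left to right, the best length ending at each element is: 4→1, 12→2, 31→3, 25→3, 33→4, -1→1, 32→4, 27→4, 9→2, 10→3, 5→2, 29→5.
So the longest increasing subsequence has length 5, e.g. 4, 12, 25, 27, 29.

5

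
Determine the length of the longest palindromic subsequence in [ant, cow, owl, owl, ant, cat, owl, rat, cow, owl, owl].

5

Using dp[i][j] = 2 + dp[i+1][j−1] if the ends match, else max(dp[i+1][j], dp[i][j−1]):
dp[1][11] = 5. A witness is owl owl cow owl owl at positions 3,4,9,10,11.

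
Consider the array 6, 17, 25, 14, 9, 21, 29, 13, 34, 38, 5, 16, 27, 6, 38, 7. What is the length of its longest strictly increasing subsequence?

6

One longest increasing subsequence is 6, 17, 25, 29, 34, 38 (positions 1,2,3,7,9,10), of length 6; no longer one exists.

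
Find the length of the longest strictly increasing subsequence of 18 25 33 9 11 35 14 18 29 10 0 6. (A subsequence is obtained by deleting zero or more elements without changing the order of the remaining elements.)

5

Let dp[i] be the longest increasing subsequence ending at position i. Then dp = [1, 2, 3, 1, 2, 4, 3, 4, 5, 2, 1, 2].
The maximum is 5; one witness is 9, 11, 14, 18, 29 at positions 4,5,7,8,9.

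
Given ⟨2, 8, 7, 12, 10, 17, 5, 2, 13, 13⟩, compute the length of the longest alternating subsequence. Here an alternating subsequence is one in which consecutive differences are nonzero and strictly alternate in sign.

Track the best alternating length ending on an up-step vs a down-step at each position: up/down = 1/1, 2/1, 2/3, 4/1, 4/5, 6/1, 2/7, 1/7, 8/7, 8/7.
The maximum over both is 8; one such subsequence is 2, 8, 7, 12, 10, 17, 5, 13.

8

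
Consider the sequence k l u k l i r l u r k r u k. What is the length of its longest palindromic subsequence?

One longest palindromic subsequence is kukrurkuk (positions 1,3,4,7,9,10,11,13,14); it reads the same forward and backward, and the interval DP gives dp[1][14] = 9.

9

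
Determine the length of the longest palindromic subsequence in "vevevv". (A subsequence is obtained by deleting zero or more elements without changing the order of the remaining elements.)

Using dp[i][j] = 2 + dp[i+1][j−1] if the ends match, else max(dp[i+1][j], dp[i][j−1]):
dp[1][6] = 5. A witness is vvevv at positions 1,3,4,5,6.

5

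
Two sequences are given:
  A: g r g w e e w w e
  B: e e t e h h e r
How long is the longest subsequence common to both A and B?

3

A longest common subsequence is eee (length 3); the LCS DP confirms no longer common subsequence exists.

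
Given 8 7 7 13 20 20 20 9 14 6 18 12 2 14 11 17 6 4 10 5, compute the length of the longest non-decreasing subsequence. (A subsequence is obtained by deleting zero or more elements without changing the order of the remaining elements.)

6

Let dp[i] be the longest non-decreasing subsequence ending at position i. Then dp = [1, 1, 2, 3, 4, 5, 6, 3, 4, 1, 5, 4, 1, 5, 4, 6, 2, 2, 4, 3].
The maximum is 6; one witness is 7, 7, 13, 20, 20, 20 at positions 2,3,4,5,6,7.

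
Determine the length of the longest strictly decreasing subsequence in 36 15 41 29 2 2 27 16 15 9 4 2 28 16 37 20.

Scanning left to right, the best length ending at each element is: 36→1, 15→2, 41→1, 29→2, 2→3, 2→3, 27→3, 16→4, 15→5, 9→6, 4→7, 2→8, 28→3, 16→4, 37→2, 20→4.
So the longest decreasing subsequence has length 8, e.g. 36, 29, 27, 16, 15, 9, 4, 2.

8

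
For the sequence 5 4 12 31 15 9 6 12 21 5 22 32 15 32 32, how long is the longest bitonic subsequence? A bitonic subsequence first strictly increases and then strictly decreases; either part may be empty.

One longest bitonic subsequence is 5, 12, 31, 15, 9, 6, 5 (positions 1,3,4,5,6,7,10): it rises to 31 then falls. Length 7 is optimal.

7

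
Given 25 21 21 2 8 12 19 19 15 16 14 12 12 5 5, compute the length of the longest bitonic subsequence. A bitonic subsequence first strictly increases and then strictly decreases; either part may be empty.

8

One longest bitonic subsequence is 2, 8, 12, 19, 16, 14, 12, 5 (positions 4,5,6,7,10,11,13,15): it rises to 19 then falls. Length 8 is optimal.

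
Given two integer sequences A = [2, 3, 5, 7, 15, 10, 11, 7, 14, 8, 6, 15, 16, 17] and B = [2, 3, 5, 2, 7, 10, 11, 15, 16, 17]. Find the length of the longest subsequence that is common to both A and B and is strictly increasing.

9

For each value that appears in both, track the longest common increasing run ending there.
The best achievable length is 9; one witness is 2, 3, 5, 7, 10, 11, 15, 16, 17 (A-positions 1,2,3,4,6,7,12,13,14, B-positions 1,2,3,5,6,7,8,9,10).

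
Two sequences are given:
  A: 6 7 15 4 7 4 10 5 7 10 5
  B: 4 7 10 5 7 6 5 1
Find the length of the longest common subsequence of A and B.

6

Backtracking the LCS table gives one alignment: 4 (A4,B1) → 7 (A5,B2) → 10 (A7,B3) → 5 (A8,B4) → 7 (A9,B5) → 5 (A11,B7).
So the longest common subsequence has length 6.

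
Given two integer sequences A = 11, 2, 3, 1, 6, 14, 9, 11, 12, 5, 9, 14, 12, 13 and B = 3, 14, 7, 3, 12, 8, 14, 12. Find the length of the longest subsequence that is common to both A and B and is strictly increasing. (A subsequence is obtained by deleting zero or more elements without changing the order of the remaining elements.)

3

A longest common strictly increasing subsequence is 3, 12, 14 (length 3); it appears in order in both A and B, and no longer such subsequence exists.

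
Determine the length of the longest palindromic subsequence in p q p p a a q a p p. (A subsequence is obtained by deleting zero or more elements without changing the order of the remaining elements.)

One longest palindromic subsequence is ppaqapp (positions 1,3,5,7,8,9,10); it reads the same forward and backward, and the interval DP gives dp[1][10] = 7.

7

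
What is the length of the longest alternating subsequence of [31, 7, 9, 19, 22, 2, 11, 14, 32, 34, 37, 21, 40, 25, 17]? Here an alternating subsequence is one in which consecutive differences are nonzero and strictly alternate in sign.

Track the best alternating length ending on an up-step vs a down-step at each position: up/down = 1/1, 1/2, 3/2, 3/2, 3/2, 1/4, 5/4, 5/4, 5/1, 5/1, 5/1, 5/6, 7/1, 7/8, 5/8.
The maximum over both is 8; one such subsequence is 31, 7, 9, 2, 32, 21, 40, 25.

8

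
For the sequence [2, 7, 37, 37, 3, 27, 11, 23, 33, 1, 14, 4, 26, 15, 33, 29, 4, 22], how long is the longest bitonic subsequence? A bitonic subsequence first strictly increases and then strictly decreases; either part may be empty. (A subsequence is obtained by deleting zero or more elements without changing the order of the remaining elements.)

One longest bitonic subsequence is 2, 7, 11, 23, 33, 26, 15, 4 (positions 1,2,7,8,9,13,14,17): it rises to 33 then falls. Length 8 is optimal.

8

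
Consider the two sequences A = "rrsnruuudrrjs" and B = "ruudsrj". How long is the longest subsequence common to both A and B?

Backtracking the LCS table gives one alignment: r (A5,B1) → u (A7,B2) → u (A8,B3) → d (A9,B4) → r (A11,B6) → j (A12,B7).
So the longest common subsequence has length 6.

6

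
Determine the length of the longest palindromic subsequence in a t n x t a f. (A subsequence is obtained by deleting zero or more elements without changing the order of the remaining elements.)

One longest palindromic subsequence is atxta (positions 1,2,4,5,6); it reads the same forward and backward, and the interval DP gives dp[1][7] = 5.

5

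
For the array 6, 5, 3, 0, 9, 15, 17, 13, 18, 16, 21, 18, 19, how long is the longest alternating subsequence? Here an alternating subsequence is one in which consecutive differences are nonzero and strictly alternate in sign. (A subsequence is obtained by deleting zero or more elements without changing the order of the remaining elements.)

A longest alternating subsequence is 6, 5, 15, 13, 18, 16, 21, 18, 19 (positions 1,2,6,8,9,10,11,12,13); its 8 consecutive differences strictly alternate in sign, and length 9 is optimal.

9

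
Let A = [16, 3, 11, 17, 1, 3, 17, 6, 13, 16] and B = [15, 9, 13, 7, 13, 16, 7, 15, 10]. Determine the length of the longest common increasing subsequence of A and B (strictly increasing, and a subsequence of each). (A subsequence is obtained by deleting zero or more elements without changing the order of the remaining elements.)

For each value that appears in both, track the longest common increasing run ending there.
The best achievable length is 2; one witness is 13, 16 (A-positions 9,10, B-positions 3,6).

2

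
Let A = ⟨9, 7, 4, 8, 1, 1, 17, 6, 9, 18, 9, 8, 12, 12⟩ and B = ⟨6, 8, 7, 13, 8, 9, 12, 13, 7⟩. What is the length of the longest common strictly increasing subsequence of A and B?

A longest common strictly increasing subsequence is 7, 8, 9, 12 (length 4); it appears in order in both A and B, and no longer such subsequence exists.

4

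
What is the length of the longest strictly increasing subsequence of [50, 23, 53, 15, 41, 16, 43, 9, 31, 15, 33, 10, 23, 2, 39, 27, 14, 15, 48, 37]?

One longest increasing subsequence is 15, 16, 31, 33, 39, 48 (positions 4,6,9,11,15,19), of length 6; no longer one exists.

6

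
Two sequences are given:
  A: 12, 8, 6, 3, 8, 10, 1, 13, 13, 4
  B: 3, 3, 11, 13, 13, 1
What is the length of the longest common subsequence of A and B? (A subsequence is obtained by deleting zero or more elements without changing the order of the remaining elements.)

Backtracking the LCS table gives one alignment: 3 (A4,B2) → 13 (A8,B4) → 13 (A9,B5).
So the longest common subsequence has length 3.

3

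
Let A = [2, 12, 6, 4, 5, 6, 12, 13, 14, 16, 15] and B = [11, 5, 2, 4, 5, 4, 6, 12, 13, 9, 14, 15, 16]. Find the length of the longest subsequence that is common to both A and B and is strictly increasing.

A longest common strictly increasing subsequence is 2, 4, 5, 6, 12, 13, 14, 15 (length 8); it appears in order in both A and B, and no longer such subsequence exists.

8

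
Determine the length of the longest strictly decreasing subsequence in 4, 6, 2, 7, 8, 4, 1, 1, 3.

Scanning left to right, the best length ending at each element is: 4→1, 6→1, 2→2, 7→1, 8→1, 4→2, 1→3, 1→3, 3→3.
So the longest decreasing subsequence has length 3, e.g. 4, 2, 1.

3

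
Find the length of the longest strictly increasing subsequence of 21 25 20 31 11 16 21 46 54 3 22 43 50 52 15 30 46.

Scanning left to right, the best length ending at each element is: 21→1, 25→2, 20→1, 31→3, 11→1, 16→2, 21→3, 46→4, 54→5, 3→1, 22→4, 43→5, 50→6, 52→7, 15→2, 30→5, 46→6.
So the longest increasing subsequence has length 7, e.g. 11, 16, 21, 22, 43, 50, 52.

7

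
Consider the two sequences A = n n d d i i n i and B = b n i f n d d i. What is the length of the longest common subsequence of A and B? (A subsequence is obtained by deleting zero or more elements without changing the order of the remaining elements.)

A longest common subsequence is nnddi (length 5); the LCS DP confirms no longer common subsequence exists.

5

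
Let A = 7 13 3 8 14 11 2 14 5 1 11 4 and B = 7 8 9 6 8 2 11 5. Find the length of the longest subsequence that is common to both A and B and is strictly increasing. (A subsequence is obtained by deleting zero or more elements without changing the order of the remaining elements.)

A longest common strictly increasing subsequence is 7, 8, 11 (length 3); it appears in order in both A and B, and no longer such subsequence exists.

3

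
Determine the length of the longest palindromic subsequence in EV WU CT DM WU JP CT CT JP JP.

One longest palindromic subsequence is JP CT CT JP (positions 6,7,8,10); it reads the same forward and backward, and the interval DP gives dp[1][10] = 4.

4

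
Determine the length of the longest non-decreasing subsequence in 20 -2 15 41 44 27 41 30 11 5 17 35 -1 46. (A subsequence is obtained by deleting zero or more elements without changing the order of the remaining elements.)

6

One longest non-decreasing subsequence is -2, 15, 27, 30, 35, 46 (positions 2,3,6,8,12,14), of length 6; no longer one exists.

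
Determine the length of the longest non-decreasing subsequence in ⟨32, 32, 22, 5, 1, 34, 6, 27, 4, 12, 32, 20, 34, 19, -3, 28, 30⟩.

6

Let dp[i] be the longest non-decreasing subsequence ending at position i. Then dp = [1, 2, 1, 1, 1, 3, 2, 3, 2, 3, 4, 4, 5, 4, 1, 5, 6].
The maximum is 6; one witness is 5, 6, 12, 20, 28, 30 at positions 4,7,10,12,16,17.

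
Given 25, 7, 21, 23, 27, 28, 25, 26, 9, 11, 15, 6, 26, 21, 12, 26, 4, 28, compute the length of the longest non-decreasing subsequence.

8

One longest non-decreasing subsequence is 7, 21, 23, 25, 26, 26, 26, 28 (positions 2,3,4,7,8,13,16,18), of length 8; no longer one exists.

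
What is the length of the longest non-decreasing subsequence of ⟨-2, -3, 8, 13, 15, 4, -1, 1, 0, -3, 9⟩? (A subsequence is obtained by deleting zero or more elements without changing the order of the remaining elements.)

4

Scanning left to right, the best length ending at each element is: -2→1, -3→1, 8→2, 13→3, 15→4, 4→2, -1→2, 1→3, 0→3, -3→2, 9→4.
So the longest non-decreasing subsequence has length 4, e.g. -2, 8, 13, 15.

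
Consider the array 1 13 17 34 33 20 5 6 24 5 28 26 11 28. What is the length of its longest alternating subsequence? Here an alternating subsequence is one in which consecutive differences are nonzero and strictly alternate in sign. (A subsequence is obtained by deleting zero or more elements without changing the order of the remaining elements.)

Track the best alternating length ending on an up-step vs a down-step at each position: up/down = 1/1, 2/1, 2/1, 2/1, 2/3, 2/3, 2/3, 4/3, 4/3, 2/5, 6/3, 6/7, 6/7, 8/3.
The maximum over both is 8; one such subsequence is 1, 13, 5, 6, 5, 28, 26, 28.

8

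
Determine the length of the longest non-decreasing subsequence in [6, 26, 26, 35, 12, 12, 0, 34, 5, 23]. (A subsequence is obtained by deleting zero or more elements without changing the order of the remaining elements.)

4

Scanning left to right, the best length ending at each element is: 6→1, 26→2, 26→3, 35→4, 12→2, 12→3, 0→1, 34→4, 5→2, 23→4.
So the longest non-decreasing subsequence has length 4, e.g. 6, 26, 26, 35.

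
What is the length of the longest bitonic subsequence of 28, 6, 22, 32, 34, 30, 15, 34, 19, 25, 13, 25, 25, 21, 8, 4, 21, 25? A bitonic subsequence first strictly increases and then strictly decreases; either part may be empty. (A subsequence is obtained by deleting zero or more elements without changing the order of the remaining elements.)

9

One longest bitonic subsequence is 6, 22, 32, 34, 30, 25, 21, 8, 4 (positions 2,3,4,5,6,13,14,15,16): it rises to 34 then falls. Length 9 is optimal.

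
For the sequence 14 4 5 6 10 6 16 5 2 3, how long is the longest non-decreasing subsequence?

Let dp[i] be the longest non-decreasing subsequence ending at position i. Then dp = [1, 1, 2, 3, 4, 4, 5, 3, 1, 2].
The maximum is 5; one witness is 4, 5, 6, 10, 16 at positions 2,3,4,5,7.

5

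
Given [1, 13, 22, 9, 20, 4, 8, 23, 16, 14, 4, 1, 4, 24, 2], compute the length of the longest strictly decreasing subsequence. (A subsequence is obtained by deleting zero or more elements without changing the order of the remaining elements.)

6

One longest decreasing subsequence is 22, 20, 16, 14, 4, 1 (positions 3,5,9,10,11,12), of length 6; no longer one exists.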